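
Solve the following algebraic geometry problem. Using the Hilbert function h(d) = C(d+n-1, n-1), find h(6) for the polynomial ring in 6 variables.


The Hilbert function for the polynomial ring in 6 variables is:
h(d) = C(d+n-1, n-1)
h(6) = C(6+6-1, 6-1) = C(11, 5)
= 11! / (5! * 6!)
= 462

462


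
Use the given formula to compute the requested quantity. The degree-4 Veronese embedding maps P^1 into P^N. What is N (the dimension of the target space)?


The Veronese embedding v_d: P^n -> P^N maps each point to all
degree-d monomials in n+1 homogeneous coordinates.
N = C(n+d, d) - 1
N = C(1+4, 4) - 1
N = C(5, 4) - 1
C(5, 4) = 5
N = 5 - 1 = 4

4


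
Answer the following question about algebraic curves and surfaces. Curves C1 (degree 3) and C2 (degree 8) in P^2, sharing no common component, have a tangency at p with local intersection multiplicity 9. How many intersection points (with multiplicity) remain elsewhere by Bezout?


By Bezout's theorem, the total intersection number is d1 * d2.
Total = 3 * 8 = 24
Intersection multiplicity at p = 9
Remaining intersections = 24 - 9 = 15

15


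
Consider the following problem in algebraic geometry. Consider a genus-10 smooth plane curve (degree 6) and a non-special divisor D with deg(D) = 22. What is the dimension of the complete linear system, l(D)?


First, compute the genus of a smooth plane curve of degree 6:
g = (d-1)(d-2)/2 = (6-1)(6-2)/2 = 10
For a non-special divisor D (i.e., h^1(D) = 0), Riemann-Roch gives:
l(D) = deg(D) - g + 1
Since deg(D) = 22 >= 2g - 1 = 19, D is non-special.
l(D) = 22 - 10 + 1 = 13

13


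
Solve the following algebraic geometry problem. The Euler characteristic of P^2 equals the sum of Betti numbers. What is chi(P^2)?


The complex projective space P^2 has one cell in each even real dimension 0, 2, ..., 4.
The cohomology groups are H^{2k}(P^2) = Z for k = 0,...,2, and 0 otherwise.
Euler characteristic = sum of Betti numbers = 1 per even-dimensional cohomology group.
chi(P^2) = 2 + 1 = 3

3


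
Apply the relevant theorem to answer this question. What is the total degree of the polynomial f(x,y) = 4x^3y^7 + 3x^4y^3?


Examine each term for its total degree (sum of exponents).
  Term '4x^3y^7' has total degree 3+7 = 10.
  Term '3x^4y^3' has total degree 4+3 = 7.
The maximum total degree among all terms is 10.

10


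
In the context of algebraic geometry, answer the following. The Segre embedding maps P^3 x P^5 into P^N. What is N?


The Segre embedding maps P^m x P^n into P^N via
all products of coordinates from each factor.
N = (m+1)(n+1) - 1
N = (3+1)(5+1) - 1
N = 4*6 - 1
N = 24 - 1 = 23

23


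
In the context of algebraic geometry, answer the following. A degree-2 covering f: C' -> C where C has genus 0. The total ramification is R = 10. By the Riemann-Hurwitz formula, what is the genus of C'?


Riemann-Hurwitz formula: 2g' - 2 = d(2g - 2) + R
Given: d = 2, g = 0, R = 10
2g' - 2 = 2*(2*0 - 2) + 10
2g' - 2 = 2*(-2) + 10
2g' - 2 = -4 + 10 = 6
2g' = 8
g' = 4

4


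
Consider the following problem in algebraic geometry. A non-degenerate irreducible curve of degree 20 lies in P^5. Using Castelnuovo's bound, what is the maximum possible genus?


Castelnuovo's bound: write d - 1 = m(r-1) + epsilon with 0 <= epsilon < r-1.
d - 1 = 20 - 1 = 19
r - 1 = 5 - 1 = 4
19 = 4*4 + 3, so m = 4, epsilon = 3
pi(d, r) = m(m-1)(r-1)/2 + m*epsilon
= 4*3*4/2 + 4*3
= 48/2 + 12
= 24 + 12 = 36

36


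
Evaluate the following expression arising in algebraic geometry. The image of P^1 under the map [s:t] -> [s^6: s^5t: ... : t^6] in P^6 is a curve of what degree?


The rational normal curve in P^6 is the image of P^1 under the 6-uple Veronese.
A general hyperplane in P^6 pulls back to a degree-6 form on P^1, which has 6 zeros,
so the curve meets a general hyperplane in 6 points. Degree = 6.

6


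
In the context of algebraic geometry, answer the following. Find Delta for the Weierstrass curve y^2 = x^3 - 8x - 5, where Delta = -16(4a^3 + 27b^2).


Compute each component:
4a^3 = 4*(-8)^3 = 4*(-512) = -2048
27b^2 = 27*(-5)^2 = 27*25 = 675
4a^3 + 27b^2 = -2048 + 675 = -1373
Delta = -16*(-1373) = 21968

21968


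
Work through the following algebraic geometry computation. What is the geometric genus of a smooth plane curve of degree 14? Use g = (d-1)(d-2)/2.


Using the genus formula for smooth plane curves:
g = (d-1)(d-2)/2
g = (14-1)(14-2)/2
g = 13*12/2
g = 156/2 = 78

78


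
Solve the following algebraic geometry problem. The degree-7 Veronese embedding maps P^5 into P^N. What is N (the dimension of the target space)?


The Veronese embedding v_d: P^n -> P^N maps each point to all
degree-d monomials in n+1 homogeneous coordinates.
N = C(n+d, d) - 1
N = C(5+7, 7) - 1
N = C(12, 7) - 1
C(12, 7) = 792
N = 792 - 1 = 791

791


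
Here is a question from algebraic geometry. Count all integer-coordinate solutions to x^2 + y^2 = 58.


Systematically check integer values of x where x^2 <= 58.
For each valid x, check if 58 - x^2 is a perfect square.
x=3: 58 - 9 = 49, sqrt = 7 (valid)
x=7: 58 - 49 = 9, sqrt = 3 (valid)
Total integer solutions found: 8

8


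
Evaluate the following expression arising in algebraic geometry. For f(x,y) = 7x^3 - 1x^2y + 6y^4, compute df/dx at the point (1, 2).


df/dx = 3*7*x^2 + 2*(-1)*x^1*y
At (1,2): 3*7*1^2 + 2*(-1)*1^1*2
= 21 - 4
= 17

17


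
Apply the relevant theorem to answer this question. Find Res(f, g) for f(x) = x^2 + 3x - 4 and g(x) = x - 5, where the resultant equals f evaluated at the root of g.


For Res(f, x - c), we evaluate f at x = c.
f(5) = 5^2 + 3*5 - 4
= 25 + 15 - 4
= 40 - 4 = 36
Res(f, g) = 36

36


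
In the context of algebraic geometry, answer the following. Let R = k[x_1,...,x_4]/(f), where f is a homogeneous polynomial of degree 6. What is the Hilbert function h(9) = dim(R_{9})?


For R = k[x_1,...,x_n]/(f) with f homogeneous of degree e:
The Hilbert series is (1 - t^e)/(1 - t)^n.
So h(d) = C(d+n-1, n-1) - C(d-e+n-1, n-1) for d >= e.
With n=4, e=6, d=9:
C(9+4-1, 4-1) = C(12, 3) = 220
C(9-6+4-1, 4-1) = C(6, 3) = 20
h(9) = 220 - 20 = 200

200


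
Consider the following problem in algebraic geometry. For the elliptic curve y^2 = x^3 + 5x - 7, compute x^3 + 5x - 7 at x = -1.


Compute x^3 + 5x - 7 at x = -1:
x^3 = (-1)^3 = -1
5*x = 5*(-1) = -5
Sum: -1 - 5 - 7 = -13

-13


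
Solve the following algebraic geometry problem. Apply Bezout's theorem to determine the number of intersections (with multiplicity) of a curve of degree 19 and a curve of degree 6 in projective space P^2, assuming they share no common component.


Bezout's theorem states the intersection count equals the product of degrees.
Intersection count = 19 * 6 = 114

114


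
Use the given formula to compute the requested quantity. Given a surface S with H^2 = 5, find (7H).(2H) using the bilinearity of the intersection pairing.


Using bilinearity of the intersection pairing on a surface S:
(aH).(bH) = ab * (H.H)
We have H^2 = 5.
D.E = (7H).(2H) = 7*2*5
= 14*5
= 70

70


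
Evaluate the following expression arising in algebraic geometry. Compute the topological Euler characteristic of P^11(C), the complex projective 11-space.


The complex projective space P^11 has one cell in each even real dimension 0, 2, ..., 22.
The cohomology groups are H^{2k}(P^11) = Z for k = 0,...,11, and 0 otherwise.
Euler characteristic = sum of Betti numbers = 1 per even-dimensional cohomology group.
chi(P^11) = 11 + 1 = 12

12


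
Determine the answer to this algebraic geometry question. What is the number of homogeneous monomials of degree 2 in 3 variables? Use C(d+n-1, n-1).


The number of degree-2 monomials in 3 variables is C(d+n-1, n-1).
= C(2+3-1, 3-1) = C(4, 2)
= 6

6


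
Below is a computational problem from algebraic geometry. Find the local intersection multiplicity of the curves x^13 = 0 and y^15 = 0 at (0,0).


The intersection multiplicity of V(x^a) and V(y^b) at the origin is:
I(O; V(x^13), V(y^15)) = dim_k(k[x,y]/(x^13, y^15))
A basis for k[x,y]/(x^13, y^15) is the set of monomials x^i * y^j
where 0 <= i < 13 and 0 <= j < 15.
The number of such monomials is 13 * 15 = 195

195


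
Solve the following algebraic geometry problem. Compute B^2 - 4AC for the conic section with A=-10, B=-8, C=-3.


The discriminant of a conic Ax^2 + Bxy + Cy^2 + ... = 0 is B^2 - 4AC.
B^2 = (-8)^2 = 64
4AC = 4*(-10)*(-3) = 120
Discriminant = 64 - 120 = -56

-56


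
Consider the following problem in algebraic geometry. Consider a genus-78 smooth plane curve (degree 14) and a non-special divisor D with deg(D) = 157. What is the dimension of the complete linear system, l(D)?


First, compute the genus of a smooth plane curve of degree 14:
g = (d-1)(d-2)/2 = (14-1)(14-2)/2 = 78
For a non-special divisor D (i.e., h^1(D) = 0), Riemann-Roch gives:
l(D) = deg(D) - g + 1
Since deg(D) = 157 >= 2g - 1 = 155, D is non-special.
l(D) = 157 - 78 + 1 = 80

80


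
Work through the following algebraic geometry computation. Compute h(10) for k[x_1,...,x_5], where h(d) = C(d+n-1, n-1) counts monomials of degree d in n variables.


The Hilbert function for the polynomial ring in 5 variables is:
h(d) = C(d+n-1, n-1)
h(10) = C(10+5-1, 5-1) = C(14, 4)
= 14! / (4! * 10!)
= 1001

1001


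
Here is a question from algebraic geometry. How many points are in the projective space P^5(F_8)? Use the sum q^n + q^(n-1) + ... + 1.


P^5(F_8) has (q^(n+1) - 1)/(q - 1) points.
= 8^5 + 8^4 + 8^3 + 8^2 + 8^1 + 8^0
= 32768 + 4096 + 512 + 64 + 8 + 1
= 37449

37449


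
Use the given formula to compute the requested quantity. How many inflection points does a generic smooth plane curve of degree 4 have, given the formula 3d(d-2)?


For a general smooth plane curve C of degree d, the inflection points are
the intersection of C with its Hessian curve, which has degree 3(d-2).
By Bezout, the total intersection number is d * 3(d-2) = 4 * 6 = 24.
For a general curve every flex is ordinary, so each contributes
multiplicity 1 to C·Hess(C), and the number of distinct inflection
points is 3d(d-2).
Inflection points = 3*4*(4-2) = 3*4*2 = 24

24


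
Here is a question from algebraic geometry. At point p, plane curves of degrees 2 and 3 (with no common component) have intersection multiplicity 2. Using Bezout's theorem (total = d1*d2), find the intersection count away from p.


By Bezout's theorem, the total intersection number is d1 * d2.
Total = 2 * 3 = 6
Intersection multiplicity at p = 2
Remaining intersections = 6 - 2 = 4

4


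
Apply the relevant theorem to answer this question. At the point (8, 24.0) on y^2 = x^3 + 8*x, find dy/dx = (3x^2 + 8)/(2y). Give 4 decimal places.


Using implicit differentiation of y^2 = x^3 + 8*x:
2y * dy/dx = 3x^2 + 8
dy/dx = (3x^2 + 8)/(2y)
Numerator: 3*8^2 + 8 = 200
Denominator: 2*24.0 = 48.0
dy/dx = 200/48.0 = 4.1667

4.1667


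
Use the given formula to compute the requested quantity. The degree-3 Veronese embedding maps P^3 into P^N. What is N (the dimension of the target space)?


The Veronese embedding v_d: P^n -> P^N maps each point to all
degree-d monomials in n+1 homogeneous coordinates.
N = C(n+d, d) - 1
N = C(3+3, 3) - 1
N = C(6, 3) - 1
C(6, 3) = 20
N = 20 - 1 = 19

19


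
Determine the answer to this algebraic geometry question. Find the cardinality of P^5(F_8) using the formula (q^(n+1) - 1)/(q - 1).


P^5(F_8) has (q^(n+1) - 1)/(q - 1) points.
= 8^5 + 8^4 + 8^3 + 8^2 + 8^1 + 8^0
= 32768 + 4096 + 512 + 64 + 8 + 1
= 37449

37449


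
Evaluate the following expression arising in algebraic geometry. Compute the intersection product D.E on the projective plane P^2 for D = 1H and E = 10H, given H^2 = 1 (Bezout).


Using bilinearity of the intersection pairing on the projective plane P^2:
(aH).(bH) = ab * (H.H)
We have H^2 = 1 (Bezout).
D.E = (1H).(10H) = 1*10*1
= 10*1
= 10

10


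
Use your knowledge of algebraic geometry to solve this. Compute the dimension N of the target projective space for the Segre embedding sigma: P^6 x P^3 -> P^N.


The Segre embedding maps P^m x P^n into P^N via
all products of coordinates from each factor.
N = (m+1)(n+1) - 1
N = (6+1)(3+1) - 1
N = 7*4 - 1
N = 28 - 1 = 27

27


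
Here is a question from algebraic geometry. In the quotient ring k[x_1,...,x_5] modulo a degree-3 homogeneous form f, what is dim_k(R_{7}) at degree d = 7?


For R = k[x_1,...,x_n]/(f) with f homogeneous of degree e:
The Hilbert series is (1 - t^e)/(1 - t)^n.
So h(d) = C(d+n-1, n-1) - C(d-e+n-1, n-1) for d >= e.
With n=5, e=3, d=7:
C(7+5-1, 5-1) = C(11, 4) = 330
C(7-3+5-1, 5-1) = C(8, 4) = 70
h(7) = 330 - 70 = 260

260


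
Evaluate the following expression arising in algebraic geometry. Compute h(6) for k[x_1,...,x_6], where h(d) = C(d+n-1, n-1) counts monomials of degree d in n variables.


The Hilbert function for the polynomial ring in 6 variables is:
h(d) = C(d+n-1, n-1)
h(6) = C(6+6-1, 6-1) = C(11, 5)
= 11! / (5! * 6!)
= 462

462


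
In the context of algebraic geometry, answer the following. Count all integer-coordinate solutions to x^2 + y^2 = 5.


Systematically check integer values of x where x^2 <= 5.
For each valid x, check if 5 - x^2 is a perfect square.
x=1: 5 - 1 = 4, sqrt = 2 (valid)
x=2: 5 - 4 = 1, sqrt = 1 (valid)
Total integer solutions found: 8

8


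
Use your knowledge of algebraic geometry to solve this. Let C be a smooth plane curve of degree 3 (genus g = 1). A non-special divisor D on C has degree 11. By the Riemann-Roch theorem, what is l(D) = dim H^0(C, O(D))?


First, compute the genus of a smooth plane curve of degree 3:
g = (d-1)(d-2)/2 = (3-1)(3-2)/2 = 1
For a non-special divisor D (i.e., h^1(D) = 0), Riemann-Roch gives:
l(D) = deg(D) - g + 1
Since deg(D) = 11 >= 2g - 1 = 1, D is non-special.
l(D) = 11 - 1 + 1 = 11

11


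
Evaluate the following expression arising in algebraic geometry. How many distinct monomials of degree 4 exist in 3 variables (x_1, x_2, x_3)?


The number of degree-4 monomials in 3 variables is C(d+n-1, n-1).
= C(4+3-1, 3-1) = C(6, 2)
= 15

15


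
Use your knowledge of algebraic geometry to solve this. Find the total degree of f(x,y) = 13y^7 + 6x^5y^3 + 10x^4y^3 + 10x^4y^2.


Examine each term for its total degree (sum of exponents).
  Term '13y^7' has total degree 0+7 = 7.
  Term '6x^5y^3' has total degree 5+3 = 8.
  Term '10x^4y^3' has total degree 4+3 = 7.
  Term '10x^4y^2' has total degree 4+2 = 6.
The maximum total degree among all terms is 8.

8


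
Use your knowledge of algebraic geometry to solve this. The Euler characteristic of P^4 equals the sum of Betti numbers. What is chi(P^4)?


The complex projective space P^4 has one cell in each even real dimension 0, 2, ..., 8.
The cohomology groups are H^{2k}(P^4) = Z for k = 0,...,4, and 0 otherwise.
Euler characteristic = sum of Betti numbers = 1 per even-dimensional cohomology group.
chi(P^4) = 4 + 1 = 5

5


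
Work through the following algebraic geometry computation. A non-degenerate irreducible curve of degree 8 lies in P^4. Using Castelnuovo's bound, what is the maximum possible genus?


Castelnuovo's bound: write d - 1 = m(r-1) + epsilon with 0 <= epsilon < r-1.
d - 1 = 8 - 1 = 7
r - 1 = 4 - 1 = 3
7 = 2*3 + 1, so m = 2, epsilon = 1
pi(d, r) = m(m-1)(r-1)/2 + m*epsilon
= 2*1*3/2 + 2*1
= 6/2 + 2
= 3 + 2 = 5

5


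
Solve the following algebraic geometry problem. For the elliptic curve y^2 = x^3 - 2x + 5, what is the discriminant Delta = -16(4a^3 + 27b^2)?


Compute each component:
4a^3 = 4*(-2)^3 = 4*(-8) = -32
27b^2 = 27*5^2 = 27*25 = 675
4a^3 + 27b^2 = -32 + 675 = 643
Delta = -16*643 = -10288

-10288


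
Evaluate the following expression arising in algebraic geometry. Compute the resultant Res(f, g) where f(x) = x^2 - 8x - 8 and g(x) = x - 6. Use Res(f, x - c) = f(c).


For Res(f, x - c), we evaluate f at x = c.
f(6) = 6^2 - 8*6 - 8
= 36 - 48 - 8
= -12 - 8 = -20
Res(f, g) = -20

-20


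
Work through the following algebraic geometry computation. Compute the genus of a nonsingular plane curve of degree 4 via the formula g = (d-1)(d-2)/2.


Using the genus formula for smooth plane curves:
g = (d-1)(d-2)/2
g = (4-1)(4-2)/2
g = 3*2/2
g = 6/2 = 3

3


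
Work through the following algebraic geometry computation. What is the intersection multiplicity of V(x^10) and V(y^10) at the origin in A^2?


The intersection multiplicity of V(x^a) and V(y^b) at the origin is:
I(O; V(x^10), V(y^10)) = dim_k(k[x,y]/(x^10, y^10))
A basis for k[x,y]/(x^10, y^10) is the set of monomials x^i * y^j
where 0 <= i < 10 and 0 <= j < 10.
The number of such monomials is 10 * 10 = 100

100


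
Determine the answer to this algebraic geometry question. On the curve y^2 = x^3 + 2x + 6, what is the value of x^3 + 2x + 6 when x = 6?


Compute x^3 + 2x + 6 at x = 6:
x^3 = 6^3 = 216
2*x = 2*6 = 12
Sum: 216 + 12 + 6 = 234

234


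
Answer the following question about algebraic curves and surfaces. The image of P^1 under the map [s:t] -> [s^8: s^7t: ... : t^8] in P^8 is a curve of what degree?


The rational normal curve in P^8 is the image of P^1 under the 8-uple Veronese.
A general hyperplane in P^8 pulls back to a degree-8 form on P^1, which has 8 zeros,
so the curve meets a general hyperplane in 8 points. Degree = 8.

8


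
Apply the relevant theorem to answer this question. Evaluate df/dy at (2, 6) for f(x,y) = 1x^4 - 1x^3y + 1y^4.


df/dy = (-1)*x^3 + 4*1*y^3
At (2,6): (-1)*2^3 + 4*1*6^3
= -8 + 864
= 856

856


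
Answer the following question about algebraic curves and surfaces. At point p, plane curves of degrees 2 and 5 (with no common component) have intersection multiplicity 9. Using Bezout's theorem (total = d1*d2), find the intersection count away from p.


By Bezout's theorem, the total intersection number is d1 * d2.
Total = 2 * 5 = 10
Intersection multiplicity at p = 9
Remaining intersections = 10 - 9 = 1

1


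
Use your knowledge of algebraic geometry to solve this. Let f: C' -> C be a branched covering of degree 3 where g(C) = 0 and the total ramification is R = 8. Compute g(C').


Riemann-Hurwitz formula: 2g' - 2 = d(2g - 2) + R
Given: d = 3, g = 0, R = 8
2g' - 2 = 3*(2*0 - 2) + 8
2g' - 2 = 3*(-2) + 8
2g' - 2 = -6 + 8 = 2
2g' = 4
g' = 2

2


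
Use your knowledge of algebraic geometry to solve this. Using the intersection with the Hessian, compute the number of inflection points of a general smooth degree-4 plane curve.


For a general smooth plane curve C of degree d, the inflection points are
the intersection of C with its Hessian curve, which has degree 3(d-2).
By Bezout, the total intersection number is d * 3(d-2) = 4 * 6 = 24.
For a general curve every flex is ordinary, so each contributes
multiplicity 1 to C·Hess(C), and the number of distinct inflection
points is 3d(d-2).
Inflection points = 3*4*(4-2) = 3*4*2 = 24

24


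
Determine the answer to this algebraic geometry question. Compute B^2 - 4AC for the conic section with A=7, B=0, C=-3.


The discriminant of a conic Ax^2 + Bxy + Cy^2 + ... = 0 is B^2 - 4AC.
B^2 = 0^2 = 0
4AC = 4*7*(-3) = -84
Discriminant = 0 + 84 = 84

84


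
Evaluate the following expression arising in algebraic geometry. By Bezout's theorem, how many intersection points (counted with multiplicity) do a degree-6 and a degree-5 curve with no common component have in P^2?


Bezout's theorem states the intersection count equals the product of degrees.
Intersection count = 6 * 5 = 30

30


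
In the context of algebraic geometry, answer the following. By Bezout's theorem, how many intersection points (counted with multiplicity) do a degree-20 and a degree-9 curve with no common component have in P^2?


Bezout's theorem states the intersection count equals the product of degrees.
Intersection count = 20 * 9 = 180

180


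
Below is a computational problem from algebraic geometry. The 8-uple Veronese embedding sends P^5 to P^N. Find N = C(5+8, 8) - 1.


The Veronese embedding v_d: P^n -> P^N maps each point to all
degree-d monomials in n+1 homogeneous coordinates.
N = C(n+d, d) - 1
N = C(5+8, 8) - 1
N = C(13, 8) - 1
C(13, 8) = 1287
N = 1287 - 1 = 1286

1286


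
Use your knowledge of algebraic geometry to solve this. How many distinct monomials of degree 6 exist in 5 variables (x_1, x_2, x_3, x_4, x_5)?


The number of degree-6 monomials in 5 variables is C(d+n-1, n-1).
= C(6+5-1, 5-1) = C(10, 4)
= 210

210


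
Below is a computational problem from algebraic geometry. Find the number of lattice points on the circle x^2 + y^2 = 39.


Systematically check integer values of x where x^2 <= 39.
For each valid x, check if 39 - x^2 is a perfect square.
Total integer solutions found: 0

0


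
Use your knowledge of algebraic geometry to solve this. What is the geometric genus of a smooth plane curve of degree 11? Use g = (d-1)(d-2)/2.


Using the genus formula for smooth plane curves:
g = (d-1)(d-2)/2
g = (11-1)(11-2)/2
g = 10*9/2
g = 90/2 = 45

45


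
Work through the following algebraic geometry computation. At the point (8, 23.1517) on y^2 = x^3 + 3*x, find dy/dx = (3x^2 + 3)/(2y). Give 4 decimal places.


Using implicit differentiation of y^2 = x^3 + 3*x:
2y * dy/dx = 3x^2 + 3
dy/dx = (3x^2 + 3)/(2y)
Numerator: 3*8^2 + 3 = 195
Denominator: 2*23.1517 = 46.3034
dy/dx = 195/46.3034 = 4.2114

4.2114


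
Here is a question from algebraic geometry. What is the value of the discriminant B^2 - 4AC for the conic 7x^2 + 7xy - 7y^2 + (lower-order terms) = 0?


The discriminant of a conic Ax^2 + Bxy + Cy^2 + ... = 0 is B^2 - 4AC.
B^2 = 7^2 = 49
4AC = 4*7*(-7) = -196
Discriminant = 49 + 196 = 245

245


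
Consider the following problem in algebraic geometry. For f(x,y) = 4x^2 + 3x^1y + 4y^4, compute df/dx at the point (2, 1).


df/dx = 2*4*x^1 + 1*3*x^0*y
At (2,1): 2*4*2^1 + 1*3*2^0*1
= 16 + 3
= 19

19


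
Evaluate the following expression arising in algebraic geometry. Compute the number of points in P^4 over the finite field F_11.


P^4(F_11) has (q^(n+1) - 1)/(q - 1) points.
= 11^4 + 11^3 + 11^2 + 11^1 + 11^0
= 14641 + 1331 + 121 + 11 + 1
= 16105

16105


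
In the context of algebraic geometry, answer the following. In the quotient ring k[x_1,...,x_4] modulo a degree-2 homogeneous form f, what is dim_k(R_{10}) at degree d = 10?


For R = k[x_1,...,x_n]/(f) with f homogeneous of degree e:
The Hilbert series is (1 - t^e)/(1 - t)^n.
So h(d) = C(d+n-1, n-1) - C(d-e+n-1, n-1) for d >= e.
With n=4, e=2, d=10:
C(10+4-1, 4-1) = C(13, 3) = 286
C(10-2+4-1, 4-1) = C(11, 3) = 165
h(10) = 286 - 165 = 121

121


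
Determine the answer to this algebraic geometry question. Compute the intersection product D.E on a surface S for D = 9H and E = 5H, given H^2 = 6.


Using bilinearity of the intersection pairing on a surface S:
(aH).(bH) = ab * (H.H)
We have H^2 = 6.
D.E = (9H).(5H) = 9*5*6
= 45*6
= 270

270


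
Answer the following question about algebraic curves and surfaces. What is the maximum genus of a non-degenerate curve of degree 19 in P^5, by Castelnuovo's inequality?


Castelnuovo's bound: write d - 1 = m(r-1) + epsilon with 0 <= epsilon < r-1.
d - 1 = 19 - 1 = 18
r - 1 = 5 - 1 = 4
18 = 4*4 + 2, so m = 4, epsilon = 2
pi(d, r) = m(m-1)(r-1)/2 + m*epsilon
= 4*3*4/2 + 4*2
= 48/2 + 8
= 24 + 8 = 32

32


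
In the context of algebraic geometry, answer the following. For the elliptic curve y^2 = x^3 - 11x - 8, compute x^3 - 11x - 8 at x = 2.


Compute x^3 - 11x - 8 at x = 2:
x^3 = 2^3 = 8
(-11)*x = (-11)*2 = -22
Sum: 8 - 22 - 8 = -22

-22


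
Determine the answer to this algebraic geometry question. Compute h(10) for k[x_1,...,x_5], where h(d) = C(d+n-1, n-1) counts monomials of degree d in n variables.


The Hilbert function for the polynomial ring in 5 variables is:
h(d) = C(d+n-1, n-1)
h(10) = C(10+5-1, 5-1) = C(14, 4)
= 14! / (4! * 10!)
= 1001

1001


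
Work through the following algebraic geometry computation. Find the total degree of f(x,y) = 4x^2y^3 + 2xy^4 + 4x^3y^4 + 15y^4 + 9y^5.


Examine each term for its total degree (sum of exponents).
  Term '4x^2y^3' has total degree 2+3 = 5.
  Term '2xy^4' has total degree 1+4 = 5.
  Term '4x^3y^4' has total degree 3+4 = 7.
  Term '15y^4' has total degree 0+4 = 4.
  Term '9y^5' has total degree 0+5 = 5.
The maximum total degree among all terms is 7.

7


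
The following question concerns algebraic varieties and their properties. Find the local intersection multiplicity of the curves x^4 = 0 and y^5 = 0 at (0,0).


The intersection multiplicity of V(x^a) and V(y^b) at the origin is:
I(O; V(x^4), V(y^5)) = dim_k(k[x,y]/(x^4, y^5))
A basis for k[x,y]/(x^4, y^5) is the set of monomials x^i * y^j
where 0 <= i < 4 and 0 <= j < 5.
The number of such monomials is 4 * 5 = 20

20


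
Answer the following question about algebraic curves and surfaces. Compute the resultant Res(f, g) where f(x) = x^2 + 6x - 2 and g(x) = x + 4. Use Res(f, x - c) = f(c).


For Res(f, x - c), we evaluate f at x = c.
f(-4) = (-4)^2 + 6*(-4) - 2
= 16 - 24 - 2
= -8 - 2 = -10
Res(f, g) = -10

-10


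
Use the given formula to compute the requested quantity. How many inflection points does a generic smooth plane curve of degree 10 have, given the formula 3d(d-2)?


For a general smooth plane curve C of degree d, the inflection points are
the intersection of C with its Hessian curve, which has degree 3(d-2).
By Bezout, the total intersection number is d * 3(d-2) = 10 * 24 = 240.
For a general curve every flex is ordinary, so each contributes
multiplicity 1 to C·Hess(C), and the number of distinct inflection
points is 3d(d-2).
Inflection points = 3*10*(10-2) = 3*10*8 = 240

240


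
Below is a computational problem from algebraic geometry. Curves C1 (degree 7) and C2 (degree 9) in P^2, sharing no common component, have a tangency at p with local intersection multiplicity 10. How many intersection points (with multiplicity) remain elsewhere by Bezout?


By Bezout's theorem, the total intersection number is d1 * d2.
Total = 7 * 9 = 63
Intersection multiplicity at p = 10
Remaining intersections = 63 - 10 = 53

53


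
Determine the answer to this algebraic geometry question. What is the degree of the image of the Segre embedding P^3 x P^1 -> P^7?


The degree of the Segre variety P^3 x P^1 is C(m+n, m).
= C(4, 3)
= 4

4


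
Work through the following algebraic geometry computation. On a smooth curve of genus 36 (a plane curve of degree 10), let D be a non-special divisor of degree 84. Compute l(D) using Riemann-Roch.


First, compute the genus of a smooth plane curve of degree 10:
g = (d-1)(d-2)/2 = (10-1)(10-2)/2 = 36
For a non-special divisor D (i.e., h^1(D) = 0), Riemann-Roch gives:
l(D) = deg(D) - g + 1
Since deg(D) = 84 >= 2g - 1 = 71, D is non-special.
l(D) = 84 - 36 + 1 = 49

49


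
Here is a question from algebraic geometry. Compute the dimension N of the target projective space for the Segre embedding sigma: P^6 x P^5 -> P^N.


The Segre embedding maps P^m x P^n into P^N via
all products of coordinates from each factor.
N = (m+1)(n+1) - 1
N = (6+1)(5+1) - 1
N = 7*6 - 1
N = 42 - 1 = 41

41


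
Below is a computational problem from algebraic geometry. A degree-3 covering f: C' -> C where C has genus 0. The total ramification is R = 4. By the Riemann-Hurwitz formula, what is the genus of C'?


Riemann-Hurwitz formula: 2g' - 2 = d(2g - 2) + R
Given: d = 3, g = 0, R = 4
2g' - 2 = 3*(2*0 - 2) + 4
2g' - 2 = 3*(-2) + 4
2g' - 2 = -6 + 4 = -2
2g' = 0
g' = 0

0


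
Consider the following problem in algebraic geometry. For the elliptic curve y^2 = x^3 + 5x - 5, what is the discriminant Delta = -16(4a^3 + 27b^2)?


Compute each component:
4a^3 = 4*5^3 = 4*125 = 500
27b^2 = 27*(-5)^2 = 27*25 = 675
4a^3 + 27b^2 = 500 + 675 = 1175
Delta = -16*1175 = -18800

-18800


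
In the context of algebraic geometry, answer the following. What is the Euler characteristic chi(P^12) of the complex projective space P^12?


The complex projective space P^12 has one cell in each even real dimension 0, 2, ..., 24.
The cohomology groups are H^{2k}(P^12) = Z for k = 0,...,12, and 0 otherwise.
Euler characteristic = sum of Betti numbers = 1 per even-dimensional cohomology group.
chi(P^12) = 12 + 1 = 13

13


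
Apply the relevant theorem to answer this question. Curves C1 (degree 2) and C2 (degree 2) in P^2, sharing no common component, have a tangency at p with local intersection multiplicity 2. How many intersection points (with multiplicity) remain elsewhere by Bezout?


By Bezout's theorem, the total intersection number is d1 * d2.
Total = 2 * 2 = 4
Intersection multiplicity at p = 2
Remaining intersections = 4 - 2 = 2

2


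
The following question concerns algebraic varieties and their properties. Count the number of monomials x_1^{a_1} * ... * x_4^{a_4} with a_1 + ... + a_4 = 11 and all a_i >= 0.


The number of degree-11 monomials in 4 variables is C(d+n-1, n-1).
= C(11+4-1, 4-1) = C(14, 3)
= 364

364


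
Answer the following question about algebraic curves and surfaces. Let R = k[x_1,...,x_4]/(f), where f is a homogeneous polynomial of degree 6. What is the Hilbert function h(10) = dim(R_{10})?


For R = k[x_1,...,x_n]/(f) with f homogeneous of degree e:
The Hilbert series is (1 - t^e)/(1 - t)^n.
So h(d) = C(d+n-1, n-1) - C(d-e+n-1, n-1) for d >= e.
With n=4, e=6, d=10:
C(10+4-1, 4-1) = C(13, 3) = 286
C(10-6+4-1, 4-1) = C(7, 3) = 35
h(10) = 286 - 35 = 251

251


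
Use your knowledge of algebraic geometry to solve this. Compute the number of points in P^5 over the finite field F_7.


P^5(F_7) has (q^(n+1) - 1)/(q - 1) points.
= 7^5 + 7^4 + 7^3 + 7^2 + 7^1 + 7^0
= 16807 + 2401 + 343 + 49 + 7 + 1
= 19608

19608


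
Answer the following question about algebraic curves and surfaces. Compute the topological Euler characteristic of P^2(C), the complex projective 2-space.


The complex projective space P^2 has one cell in each even real dimension 0, 2, ..., 4.
The cohomology groups are H^{2k}(P^2) = Z for k = 0,...,2, and 0 otherwise.
Euler characteristic = sum of Betti numbers = 1 per even-dimensional cohomology group.
chi(P^2) = 2 + 1 = 3

3


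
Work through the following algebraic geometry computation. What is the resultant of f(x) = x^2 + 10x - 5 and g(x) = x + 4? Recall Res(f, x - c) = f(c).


For Res(f, x - c), we evaluate f at x = c.
f(-4) = (-4)^2 + 10*(-4) - 5
= 16 - 40 - 5
= -24 - 5 = -29
Res(f, g) = -29

-29


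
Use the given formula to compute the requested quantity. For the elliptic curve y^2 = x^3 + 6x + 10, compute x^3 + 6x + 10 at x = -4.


Compute x^3 + 6x + 10 at x = -4:
x^3 = (-4)^3 = -64
6*x = 6*(-4) = -24
Sum: -64 - 24 + 10 = -78

-78


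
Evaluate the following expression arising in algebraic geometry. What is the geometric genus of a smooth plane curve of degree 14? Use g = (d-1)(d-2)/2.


Using the genus formula for smooth plane curves:
g = (d-1)(d-2)/2
g = (14-1)(14-2)/2
g = 13*12/2
g = 156/2 = 78

78


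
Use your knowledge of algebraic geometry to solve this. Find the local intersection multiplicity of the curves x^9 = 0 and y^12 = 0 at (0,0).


The intersection multiplicity of V(x^a) and V(y^b) at the origin is:
I(O; V(x^9), V(y^12)) = dim_k(k[x,y]/(x^9, y^12))
A basis for k[x,y]/(x^9, y^12) is the set of monomials x^i * y^j
where 0 <= i < 9 and 0 <= j < 12.
The number of such monomials is 9 * 12 = 108

108


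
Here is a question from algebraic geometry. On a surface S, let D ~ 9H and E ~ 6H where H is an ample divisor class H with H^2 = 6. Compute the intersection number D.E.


Using bilinearity of the intersection pairing on a surface S:
(aH).(bH) = ab * (H.H)
We have H^2 = 6.
D.E = (9H).(6H) = 9*6*6
= 54*6
= 324

324


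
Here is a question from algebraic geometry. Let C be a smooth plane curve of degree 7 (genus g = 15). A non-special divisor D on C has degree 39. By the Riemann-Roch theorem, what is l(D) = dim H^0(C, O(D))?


First, compute the genus of a smooth plane curve of degree 7:
g = (d-1)(d-2)/2 = (7-1)(7-2)/2 = 15
For a non-special divisor D (i.e., h^1(D) = 0), Riemann-Roch gives:
l(D) = deg(D) - g + 1
Since deg(D) = 39 >= 2g - 1 = 29, D is non-special.
l(D) = 39 - 15 + 1 = 25

25


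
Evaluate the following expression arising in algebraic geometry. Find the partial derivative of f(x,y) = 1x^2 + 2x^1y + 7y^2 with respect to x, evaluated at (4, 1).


df/dx = 2*1*x^1 + 1*2*x^0*y
At (4,1): 2*1*4^1 + 1*2*4^0*1
= 8 + 2
= 10

10


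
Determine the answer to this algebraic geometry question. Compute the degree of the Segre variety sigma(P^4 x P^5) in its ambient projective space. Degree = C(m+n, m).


The degree of the Segre variety P^4 x P^5 is C(m+n, m).
= C(9, 4)
= 126

126


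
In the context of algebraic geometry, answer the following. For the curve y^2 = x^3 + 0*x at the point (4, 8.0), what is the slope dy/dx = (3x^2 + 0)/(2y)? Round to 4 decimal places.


Using implicit differentiation of y^2 = x^3 + 0*x:
2y * dy/dx = 3x^2 + 0
dy/dx = (3x^2 + 0)/(2y)
Numerator: 3*4^2 + 0 = 48
Denominator: 2*8.0 = 16.0
dy/dx = 48/16.0 = 3.0000

3.0000


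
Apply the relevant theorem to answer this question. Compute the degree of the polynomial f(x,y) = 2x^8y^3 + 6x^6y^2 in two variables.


Examine each term for its total degree (sum of exponents).
  Term '2x^8y^3' has total degree 8+3 = 11.
  Term '6x^6y^2' has total degree 6+2 = 8.
The maximum total degree among all terms is 11.

11


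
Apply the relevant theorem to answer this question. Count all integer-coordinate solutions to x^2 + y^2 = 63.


Systematically check integer values of x where x^2 <= 63.
For each valid x, check if 63 - x^2 is a perfect square.
Total integer solutions found: 0

0


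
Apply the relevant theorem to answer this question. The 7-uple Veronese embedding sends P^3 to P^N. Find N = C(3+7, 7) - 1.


The Veronese embedding v_d: P^n -> P^N maps each point to all
degree-d monomials in n+1 homogeneous coordinates.
N = C(n+d, d) - 1
N = C(3+7, 7) - 1
N = C(10, 7) - 1
C(10, 7) = 120
N = 120 - 1 = 119

119


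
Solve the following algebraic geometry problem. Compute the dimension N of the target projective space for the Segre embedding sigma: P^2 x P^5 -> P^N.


The Segre embedding maps P^m x P^n into P^N via
all products of coordinates from each factor.
N = (m+1)(n+1) - 1
N = (2+1)(5+1) - 1
N = 3*6 - 1
N = 18 - 1 = 17

17


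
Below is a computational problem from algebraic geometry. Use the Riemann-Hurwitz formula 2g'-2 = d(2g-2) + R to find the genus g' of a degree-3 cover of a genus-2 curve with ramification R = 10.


Riemann-Hurwitz formula: 2g' - 2 = d(2g - 2) + R
Given: d = 3, g = 2, R = 10
2g' - 2 = 3*(2*2 - 2) + 10
2g' - 2 = 3*2 + 10
2g' - 2 = 6 + 10 = 16
2g' = 18
g' = 9

9


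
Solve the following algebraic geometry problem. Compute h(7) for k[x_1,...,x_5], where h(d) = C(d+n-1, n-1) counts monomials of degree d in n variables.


The Hilbert function for the polynomial ring in 5 variables is:
h(d) = C(d+n-1, n-1)
h(7) = C(7+5-1, 5-1) = C(11, 4)
= 11! / (4! * 7!)
= 330

330


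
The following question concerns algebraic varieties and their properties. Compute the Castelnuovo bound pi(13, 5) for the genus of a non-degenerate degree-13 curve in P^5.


Castelnuovo's bound: write d - 1 = m(r-1) + epsilon with 0 <= epsilon < r-1.
d - 1 = 13 - 1 = 12
r - 1 = 5 - 1 = 4
12 = 3*4 + 0, so m = 3, epsilon = 0
pi(d, r) = m(m-1)(r-1)/2 + m*epsilon
= 3*2*4/2 + 3*0
= 24/2 + 0
= 12 + 0 = 12

12


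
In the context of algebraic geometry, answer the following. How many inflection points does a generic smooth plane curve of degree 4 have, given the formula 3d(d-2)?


For a general smooth plane curve C of degree d, the inflection points are
the intersection of C with its Hessian curve, which has degree 3(d-2).
By Bezout, the total intersection number is d * 3(d-2) = 4 * 6 = 24.
For a general curve every flex is ordinary, so each contributes
multiplicity 1 to C·Hess(C), and the number of distinct inflection
points is 3d(d-2).
Inflection points = 3*4*(4-2) = 3*4*2 = 24

24


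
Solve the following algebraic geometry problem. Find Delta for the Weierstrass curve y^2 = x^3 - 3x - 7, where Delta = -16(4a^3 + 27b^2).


Compute each component:
4a^3 = 4*(-3)^3 = 4*(-27) = -108
27b^2 = 27*(-7)^2 = 27*49 = 1323
4a^3 + 27b^2 = -108 + 1323 = 1215
Delta = -16*1215 = -19440

-19440


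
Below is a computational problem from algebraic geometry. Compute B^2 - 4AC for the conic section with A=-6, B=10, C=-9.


The discriminant of a conic Ax^2 + Bxy + Cy^2 + ... = 0 is B^2 - 4AC.
B^2 = 10^2 = 100
4AC = 4*(-6)*(-9) = 216
Discriminant = 100 - 216 = -116

-116


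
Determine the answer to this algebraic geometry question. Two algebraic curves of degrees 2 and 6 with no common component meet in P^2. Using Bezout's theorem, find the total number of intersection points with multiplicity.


Bezout's theorem states the intersection count equals the product of degrees.
Intersection count = 2 * 6 = 12

12


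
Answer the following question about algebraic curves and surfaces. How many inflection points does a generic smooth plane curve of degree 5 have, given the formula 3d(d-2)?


For a general smooth plane curve C of degree d, the inflection points are
the intersection of C with its Hessian curve, which has degree 3(d-2).
By Bezout, the total intersection number is d * 3(d-2) = 5 * 9 = 45.
For a general curve every flex is ordinary, so each contributes
multiplicity 1 to C·Hess(C), and the number of distinct inflection
points is 3d(d-2).
Inflection points = 3*5*(5-2) = 3*5*3 = 45

45


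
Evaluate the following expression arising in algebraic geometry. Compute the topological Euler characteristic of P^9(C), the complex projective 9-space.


The complex projective space P^9 has one cell in each even real dimension 0, 2, ..., 18.
The cohomology groups are H^{2k}(P^9) = Z for k = 0,...,9, and 0 otherwise.
Euler characteristic = sum of Betti numbers = 1 per even-dimensional cohomology group.
chi(P^9) = 9 + 1 = 10

10


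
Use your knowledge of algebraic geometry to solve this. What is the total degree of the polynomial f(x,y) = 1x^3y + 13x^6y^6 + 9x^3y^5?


Examine each term for its total degree (sum of exponents).
  Term '1x^3y' has total degree 3+1 = 4.
  Term '13x^6y^6' has total degree 6+6 = 12.
  Term '9x^3y^5' has total degree 3+5 = 8.
The maximum total degree among all terms is 12.

12


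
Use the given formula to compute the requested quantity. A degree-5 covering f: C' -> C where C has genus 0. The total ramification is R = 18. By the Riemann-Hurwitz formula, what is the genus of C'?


Riemann-Hurwitz formula: 2g' - 2 = d(2g - 2) + R
Given: d = 5, g = 0, R = 18
2g' - 2 = 5*(2*0 - 2) + 18
2g' - 2 = 5*(-2) + 18
2g' - 2 = -10 + 18 = 8
2g' = 10
g' = 5

5


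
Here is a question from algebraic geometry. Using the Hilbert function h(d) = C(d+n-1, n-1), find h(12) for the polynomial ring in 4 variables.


The Hilbert function for the polynomial ring in 4 variables is:
h(d) = C(d+n-1, n-1)
h(12) = C(12+4-1, 4-1) = C(15, 3)
= 15! / (3! * 12!)
= 455

455


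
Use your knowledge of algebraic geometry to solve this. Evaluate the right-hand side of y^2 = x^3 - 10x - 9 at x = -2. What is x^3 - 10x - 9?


Compute x^3 - 10x - 9 at x = -2:
x^3 = (-2)^3 = -8
(-10)*x = (-10)*(-2) = 20
Sum: -8 + 20 - 9 = 3

3


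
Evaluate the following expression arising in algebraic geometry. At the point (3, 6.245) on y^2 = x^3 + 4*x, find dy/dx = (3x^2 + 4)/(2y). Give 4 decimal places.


Using implicit differentiation of y^2 = x^3 + 4*x:
2y * dy/dx = 3x^2 + 4
dy/dx = (3x^2 + 4)/(2y)
Numerator: 3*3^2 + 4 = 31
Denominator: 2*6.245 = 12.49
dy/dx = 31/12.49 = 2.4820

2.4820


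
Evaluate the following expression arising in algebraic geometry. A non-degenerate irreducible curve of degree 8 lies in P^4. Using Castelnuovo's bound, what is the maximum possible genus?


Castelnuovo's bound: write d - 1 = m(r-1) + epsilon with 0 <= epsilon < r-1.
d - 1 = 8 - 1 = 7
r - 1 = 4 - 1 = 3
7 = 2*3 + 1, so m = 2, epsilon = 1
pi(d, r) = m(m-1)(r-1)/2 + m*epsilon
= 2*1*3/2 + 2*1
= 6/2 + 2
= 3 + 2 = 5

5
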